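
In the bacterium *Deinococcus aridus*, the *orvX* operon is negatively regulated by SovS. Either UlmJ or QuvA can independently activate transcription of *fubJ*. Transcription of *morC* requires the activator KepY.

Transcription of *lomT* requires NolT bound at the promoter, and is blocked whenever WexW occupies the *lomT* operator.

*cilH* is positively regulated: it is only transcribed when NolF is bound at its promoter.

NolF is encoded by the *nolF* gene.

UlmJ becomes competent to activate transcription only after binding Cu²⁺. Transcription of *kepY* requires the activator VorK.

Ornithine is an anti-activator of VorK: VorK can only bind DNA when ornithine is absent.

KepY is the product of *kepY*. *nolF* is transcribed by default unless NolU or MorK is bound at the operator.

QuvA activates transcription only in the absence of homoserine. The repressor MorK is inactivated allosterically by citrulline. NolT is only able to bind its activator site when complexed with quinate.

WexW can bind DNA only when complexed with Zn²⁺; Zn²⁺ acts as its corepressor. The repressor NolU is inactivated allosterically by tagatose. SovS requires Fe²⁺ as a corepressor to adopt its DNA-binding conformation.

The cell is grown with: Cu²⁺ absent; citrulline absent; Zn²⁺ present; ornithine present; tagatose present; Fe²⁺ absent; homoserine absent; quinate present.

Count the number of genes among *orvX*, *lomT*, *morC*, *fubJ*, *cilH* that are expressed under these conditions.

Fe²⁺ is absent, so SovS is inactive.
With no repressor bound, *orvX* is transcribed.
→ *orvX* is ON.
Zn²⁺ is present, so WexW is active.
Quinate is present, so NolT is active.
With repressor WexW bound, *lomT* is not transcribed.
→ *lomT* is OFF.
Ornithine is present, so VorK is inactive.
Required activator VorK is absent, so *kepY* is not transcribed.
So KepY is not produced.
Required activator KepY is absent, so *morC* is not transcribed.
→ *morC* is OFF.
Cu²⁺ is absent, so UlmJ is inactive.
Homoserine is absent, so QuvA is active.
Activator QuvA is present, so *fubJ* is transcribed.
→ *fubJ* is ON.
Tagatose is present, so NolU is inactive.
Citrulline is absent, so MorK is active.
With repressor MorK bound, *nolF* is not transcribed.
So NolF is not produced.
Required activator NolF is absent, so *cilH* is not transcribed.
→ *cilH* is OFF.
2 of the 5 genes are transcribed.

2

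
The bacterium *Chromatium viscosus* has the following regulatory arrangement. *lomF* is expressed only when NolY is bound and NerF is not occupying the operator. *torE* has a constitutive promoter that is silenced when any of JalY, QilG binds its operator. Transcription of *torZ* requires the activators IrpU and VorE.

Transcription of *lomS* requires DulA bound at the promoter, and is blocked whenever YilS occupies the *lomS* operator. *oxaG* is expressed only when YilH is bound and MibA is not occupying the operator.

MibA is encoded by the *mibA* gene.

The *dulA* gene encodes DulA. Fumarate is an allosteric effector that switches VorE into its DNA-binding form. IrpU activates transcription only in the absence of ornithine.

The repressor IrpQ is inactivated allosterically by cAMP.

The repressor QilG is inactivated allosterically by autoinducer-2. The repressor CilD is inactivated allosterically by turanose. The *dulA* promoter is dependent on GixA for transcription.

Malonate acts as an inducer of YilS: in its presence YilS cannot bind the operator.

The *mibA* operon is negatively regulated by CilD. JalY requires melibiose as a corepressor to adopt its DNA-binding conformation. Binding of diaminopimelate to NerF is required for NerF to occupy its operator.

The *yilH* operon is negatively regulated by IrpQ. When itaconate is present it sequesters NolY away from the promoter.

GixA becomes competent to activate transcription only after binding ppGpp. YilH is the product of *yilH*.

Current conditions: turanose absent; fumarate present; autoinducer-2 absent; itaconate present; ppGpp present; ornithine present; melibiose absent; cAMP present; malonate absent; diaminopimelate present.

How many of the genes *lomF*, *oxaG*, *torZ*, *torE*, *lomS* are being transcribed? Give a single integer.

Itaconate is present, so NolY is inactive.
Diaminopimelate is present, so NerF is active.
With repressor NerF bound, *lomF* is not transcribed.
→ *lomF* is OFF.
Turanose is absent, so CilD is active.
With repressor CilD bound, *mibA* is not transcribed.
So MibA is not produced.
cAMP is present, so IrpQ is inactive.
With no repressor bound, *yilH* is transcribed.
So YilH is produced and active.
No repressor is bound and YilH is active, so *oxaG* is transcribed.
→ *oxaG* is ON.
Ornithine is present, so IrpU is inactive.
Fumarate is present, so VorE is active.
Required activator IrpU is absent, so *torZ* is not transcribed.
→ *torZ* is OFF.
Melibiose is absent, so JalY is inactive.
Autoinducer-2 is absent, so QilG is active.
With repressor QilG bound, *torE* is not transcribed.
→ *torE* is OFF.
Malonate is absent, so YilS is active.
ppGpp is present, so GixA is active.
No repressor is bound and GixA is active, so *dulA* is transcribed.
So DulA is produced and active.
With repressor YilS bound, *lomS* is not transcribed.
→ *lomS* is OFF.
1 of the 5 genes is transcribed.

1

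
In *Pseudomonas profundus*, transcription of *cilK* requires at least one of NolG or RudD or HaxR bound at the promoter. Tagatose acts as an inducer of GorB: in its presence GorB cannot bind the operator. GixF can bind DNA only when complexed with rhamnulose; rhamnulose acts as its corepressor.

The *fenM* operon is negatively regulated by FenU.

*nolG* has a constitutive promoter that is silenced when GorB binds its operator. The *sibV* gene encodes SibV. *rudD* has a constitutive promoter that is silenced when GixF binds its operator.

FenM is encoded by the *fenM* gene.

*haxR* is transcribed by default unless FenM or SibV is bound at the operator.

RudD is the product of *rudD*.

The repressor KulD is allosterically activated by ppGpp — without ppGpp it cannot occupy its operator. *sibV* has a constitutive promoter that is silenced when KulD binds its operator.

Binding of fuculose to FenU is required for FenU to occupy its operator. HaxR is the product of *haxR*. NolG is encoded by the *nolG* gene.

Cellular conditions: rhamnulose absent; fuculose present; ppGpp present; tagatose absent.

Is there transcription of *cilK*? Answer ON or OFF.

ON

Tagatose is absent, so GorB is active.
With repressor GorB bound, *nolG* is not transcribed.
So NolG is not produced.
Rhamnulose is absent, so GixF is inactive.
With no repressor bound, *rudD* is transcribed.
So RudD is produced and active.
Fuculose is present, so FenU is active.
With repressor FenU bound, *fenM* is not transcribed.
So FenM is not produced.
ppGpp is present, so KulD is active.
With repressor KulD bound, *sibV* is not transcribed.
So SibV is not produced.
With no repressor bound, *haxR* is transcribed.
So HaxR is produced and active.
Activator RudD is present, so *cilK* is transcribed.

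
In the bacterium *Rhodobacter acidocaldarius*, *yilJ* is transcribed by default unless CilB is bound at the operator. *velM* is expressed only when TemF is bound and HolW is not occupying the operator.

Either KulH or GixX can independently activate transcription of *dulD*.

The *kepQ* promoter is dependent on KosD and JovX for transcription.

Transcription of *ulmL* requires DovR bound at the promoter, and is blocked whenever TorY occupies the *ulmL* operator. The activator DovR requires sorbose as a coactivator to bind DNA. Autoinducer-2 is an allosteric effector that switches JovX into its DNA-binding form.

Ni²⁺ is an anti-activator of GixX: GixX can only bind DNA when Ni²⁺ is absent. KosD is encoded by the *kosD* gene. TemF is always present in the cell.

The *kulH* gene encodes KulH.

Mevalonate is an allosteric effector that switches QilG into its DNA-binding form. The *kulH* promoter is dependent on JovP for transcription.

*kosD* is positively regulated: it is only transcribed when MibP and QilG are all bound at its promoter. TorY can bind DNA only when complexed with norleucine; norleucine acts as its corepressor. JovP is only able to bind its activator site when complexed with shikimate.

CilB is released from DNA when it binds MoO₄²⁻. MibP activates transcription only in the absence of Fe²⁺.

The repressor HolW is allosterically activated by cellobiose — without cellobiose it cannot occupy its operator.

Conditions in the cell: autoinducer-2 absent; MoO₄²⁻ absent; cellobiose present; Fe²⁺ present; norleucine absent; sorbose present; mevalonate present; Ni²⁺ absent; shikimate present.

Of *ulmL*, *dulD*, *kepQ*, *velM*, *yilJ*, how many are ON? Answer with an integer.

2

Norleucine is absent, so TorY is inactive.
Sorbose is present, so DovR is active.
No repressor is bound and DovR is active, so *ulmL* is transcribed.
→ *ulmL* is ON.
Shikimate is present, so JovP is active.
No repressor is bound and JovP is active, so *kulH* is transcribed.
So KulH is produced and active.
Ni²⁺ is absent, so GixX is active.
Activator KulH is present, so *dulD* is transcribed.
→ *dulD* is ON.
Fe²⁺ is present, so MibP is inactive.
Mevalonate is present, so QilG is active.
Required activator MibP is absent, so *kosD* is not transcribed.
So KosD is not produced.
Autoinducer-2 is absent, so JovX is inactive.
Required activator KosD is absent, so *kepQ* is not transcribed.
→ *kepQ* is OFF.
TemF is produced constitutively and is active.
Cellobiose is present, so HolW is active.
With repressor HolW bound, *velM* is not transcribed.
→ *velM* is OFF.
MoO₄²⁻ is absent, so CilB is active.
With repressor CilB bound, *yilJ* is not transcribed.
→ *yilJ* is OFF.
2 of the 5 genes are transcribed.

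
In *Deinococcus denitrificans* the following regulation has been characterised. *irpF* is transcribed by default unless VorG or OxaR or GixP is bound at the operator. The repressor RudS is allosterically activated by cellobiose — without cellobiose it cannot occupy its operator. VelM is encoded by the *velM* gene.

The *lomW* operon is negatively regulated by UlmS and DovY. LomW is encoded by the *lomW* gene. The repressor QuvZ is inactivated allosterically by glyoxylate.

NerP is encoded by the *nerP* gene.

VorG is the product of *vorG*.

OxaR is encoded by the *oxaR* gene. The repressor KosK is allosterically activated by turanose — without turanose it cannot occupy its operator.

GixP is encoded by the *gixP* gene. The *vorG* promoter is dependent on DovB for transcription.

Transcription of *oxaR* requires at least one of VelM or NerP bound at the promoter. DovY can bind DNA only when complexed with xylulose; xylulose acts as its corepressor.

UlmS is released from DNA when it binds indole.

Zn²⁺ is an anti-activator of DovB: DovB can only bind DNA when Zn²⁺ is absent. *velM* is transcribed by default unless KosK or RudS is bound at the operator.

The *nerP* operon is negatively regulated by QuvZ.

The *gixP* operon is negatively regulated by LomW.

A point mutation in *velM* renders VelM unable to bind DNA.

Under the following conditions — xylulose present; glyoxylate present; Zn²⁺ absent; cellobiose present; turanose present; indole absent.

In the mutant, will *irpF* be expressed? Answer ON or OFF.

OFF

Zn²⁺ is absent, so DovB is active.
No repressor is bound and DovB is active, so *vorG* is transcribed.
So VorG is produced and active.
VelM is non-functional in this strain, so it has no effect.
Glyoxylate is present, so QuvZ is inactive.
With no repressor bound, *nerP* is transcribed.
So NerP is produced and active.
Activator NerP is present, so *oxaR* is transcribed.
So OxaR is produced and active.
Indole is absent, so UlmS is active.
Xylulose is present, so DovY is active.
With repressor UlmS bound, *lomW* is not transcribed.
So LomW is not produced.
With no repressor bound, *gixP* is transcribed.
So GixP is produced and active.
With repressor VorG bound, *irpF* is not transcribed.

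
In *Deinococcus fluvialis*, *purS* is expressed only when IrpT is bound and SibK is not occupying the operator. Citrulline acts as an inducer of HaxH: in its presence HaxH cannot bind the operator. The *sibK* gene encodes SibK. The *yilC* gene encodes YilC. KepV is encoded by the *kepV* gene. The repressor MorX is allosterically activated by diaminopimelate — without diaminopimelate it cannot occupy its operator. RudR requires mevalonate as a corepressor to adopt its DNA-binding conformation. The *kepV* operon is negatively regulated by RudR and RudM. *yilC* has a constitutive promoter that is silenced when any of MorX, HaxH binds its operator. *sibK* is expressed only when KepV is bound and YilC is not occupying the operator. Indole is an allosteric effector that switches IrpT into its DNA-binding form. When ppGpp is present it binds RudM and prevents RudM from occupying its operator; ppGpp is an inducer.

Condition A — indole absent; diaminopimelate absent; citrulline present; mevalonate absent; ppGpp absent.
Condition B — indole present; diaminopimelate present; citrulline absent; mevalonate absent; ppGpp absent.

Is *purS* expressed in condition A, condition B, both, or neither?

Condition A:
Indole is absent, so IrpT is inactive.
Diaminopimelate is absent, so MorX is inactive.
Citrulline is present, so HaxH is inactive.
With no repressor bound, *yilC* is transcribed.
So YilC is produced and active.
Mevalonate is absent, so RudR is inactive.
ppGpp is absent, so RudM is active.
With repressor RudM bound, *kepV* is not transcribed.
So KepV is not produced.
With repressor YilC bound, *sibK* is not transcribed.
So SibK is not produced.
Required activator IrpT is absent, so *purS* is not transcribed.
→ *purS* is OFF in A.
Condition B:
Indole is present, so IrpT is active.
Diaminopimelate is present, so MorX is active.
Citrulline is absent, so HaxH is active.
With repressor MorX bound, *yilC* is not transcribed.
So YilC is not produced.
Mevalonate is absent, so RudR is inactive.
ppGpp is absent, so RudM is active.
With repressor RudM bound, *kepV* is not transcribed.
So KepV is not produced.
Required activator KepV is absent, so *sibK* is not transcribed.
So SibK is not produced.
No repressor is bound and IrpT is active, so *purS* is transcribed.
→ *purS* is ON in B.

B only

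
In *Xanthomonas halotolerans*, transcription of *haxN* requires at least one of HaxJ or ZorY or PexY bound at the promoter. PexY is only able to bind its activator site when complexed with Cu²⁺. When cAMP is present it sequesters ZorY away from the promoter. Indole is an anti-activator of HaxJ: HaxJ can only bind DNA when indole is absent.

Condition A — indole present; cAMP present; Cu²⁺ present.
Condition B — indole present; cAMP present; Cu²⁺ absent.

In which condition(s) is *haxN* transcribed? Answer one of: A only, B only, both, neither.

A only

Condition A:
Indole is present, so HaxJ is inactive.
cAMP is present, so ZorY is inactive.
Cu²⁺ is present, so PexY is active.
Activator PexY is present, so *haxN* is transcribed.
→ *haxN* is ON in A.
Condition B:
Indole is present, so HaxJ is inactive.
cAMP is present, so ZorY is inactive.
Cu²⁺ is absent, so PexY is inactive.
No activator is available at the *haxN* promoter, so *haxN* is not transcribed.
→ *haxN* is OFF in B.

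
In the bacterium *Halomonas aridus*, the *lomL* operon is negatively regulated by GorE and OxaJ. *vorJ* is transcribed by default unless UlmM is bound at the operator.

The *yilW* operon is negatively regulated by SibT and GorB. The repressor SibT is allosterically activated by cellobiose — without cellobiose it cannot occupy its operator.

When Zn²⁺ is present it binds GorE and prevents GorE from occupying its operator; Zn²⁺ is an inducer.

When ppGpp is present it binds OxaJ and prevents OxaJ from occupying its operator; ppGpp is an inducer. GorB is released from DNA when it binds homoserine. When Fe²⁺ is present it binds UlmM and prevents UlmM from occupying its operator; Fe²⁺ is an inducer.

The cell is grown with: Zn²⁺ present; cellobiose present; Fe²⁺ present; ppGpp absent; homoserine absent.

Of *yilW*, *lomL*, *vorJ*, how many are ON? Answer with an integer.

1

Cellobiose is present, so SibT is active.
Homoserine is absent, so GorB is active.
With repressor SibT bound, *yilW* is not transcribed.
→ *yilW* is OFF.
Zn²⁺ is present, so GorE is inactive.
ppGpp is absent, so OxaJ is active.
With repressor OxaJ bound, *lomL* is not transcribed.
→ *lomL* is OFF.
Fe²⁺ is present, so UlmM is inactive.
With no repressor bound, *vorJ* is transcribed.
→ *vorJ* is ON.
1 of the 3 genes is transcribed.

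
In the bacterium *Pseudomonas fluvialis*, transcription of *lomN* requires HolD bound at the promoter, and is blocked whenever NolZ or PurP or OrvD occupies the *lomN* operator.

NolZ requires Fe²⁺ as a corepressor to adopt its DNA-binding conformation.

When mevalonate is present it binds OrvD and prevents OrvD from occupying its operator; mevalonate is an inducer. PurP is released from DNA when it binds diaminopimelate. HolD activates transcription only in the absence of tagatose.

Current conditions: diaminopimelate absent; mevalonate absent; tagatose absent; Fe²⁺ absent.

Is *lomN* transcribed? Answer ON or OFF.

Fe²⁺ is absent, so NolZ is inactive.
Diaminopimelate is absent, so PurP is active.
Tagatose is absent, so HolD is active.
Mevalonate is absent, so OrvD is active.
With repressor PurP bound, *lomN* is not transcribed.

OFF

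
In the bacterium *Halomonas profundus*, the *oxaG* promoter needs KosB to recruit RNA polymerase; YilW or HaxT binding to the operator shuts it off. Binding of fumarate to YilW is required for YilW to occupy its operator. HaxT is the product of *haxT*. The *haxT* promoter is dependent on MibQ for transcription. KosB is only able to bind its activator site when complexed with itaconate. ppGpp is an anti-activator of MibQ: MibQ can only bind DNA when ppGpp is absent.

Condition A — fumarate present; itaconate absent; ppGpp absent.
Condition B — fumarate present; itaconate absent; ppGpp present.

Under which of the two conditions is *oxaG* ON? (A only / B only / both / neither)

neither

Condition A:
Fumarate is present, so YilW is active.
Itaconate is absent, so KosB is inactive.
ppGpp is absent, so MibQ is active.
No repressor is bound and MibQ is active, so *haxT* is transcribed.
So HaxT is produced and active.
With repressor YilW bound, *oxaG* is not transcribed.
→ *oxaG* is OFF in A.
Condition B:
Fumarate is present, so YilW is active.
Itaconate is absent, so KosB is inactive.
ppGpp is present, so MibQ is inactive.
Required activator MibQ is absent, so *haxT* is not transcribed.
So HaxT is not produced.
With repressor YilW bound, *oxaG* is not transcribed.
→ *oxaG* is OFF in B.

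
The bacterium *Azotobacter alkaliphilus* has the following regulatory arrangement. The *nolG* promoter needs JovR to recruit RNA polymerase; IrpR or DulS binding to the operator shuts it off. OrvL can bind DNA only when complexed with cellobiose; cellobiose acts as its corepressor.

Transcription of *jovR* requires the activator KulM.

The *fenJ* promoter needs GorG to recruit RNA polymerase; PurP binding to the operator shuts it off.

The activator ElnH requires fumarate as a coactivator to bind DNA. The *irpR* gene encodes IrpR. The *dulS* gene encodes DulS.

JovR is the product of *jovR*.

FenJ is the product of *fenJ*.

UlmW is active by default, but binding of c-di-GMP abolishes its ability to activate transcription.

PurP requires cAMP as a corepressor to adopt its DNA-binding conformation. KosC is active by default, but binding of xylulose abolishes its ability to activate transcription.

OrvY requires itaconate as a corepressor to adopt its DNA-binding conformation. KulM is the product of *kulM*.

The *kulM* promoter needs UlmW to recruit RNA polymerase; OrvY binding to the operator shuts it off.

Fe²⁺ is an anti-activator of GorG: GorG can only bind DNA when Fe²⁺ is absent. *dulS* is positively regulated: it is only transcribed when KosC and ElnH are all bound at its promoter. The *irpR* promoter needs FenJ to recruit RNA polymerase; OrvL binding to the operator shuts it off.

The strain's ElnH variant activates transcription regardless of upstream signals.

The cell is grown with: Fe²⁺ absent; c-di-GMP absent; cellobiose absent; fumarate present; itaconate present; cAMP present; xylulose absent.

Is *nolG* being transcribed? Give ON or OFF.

Cellobiose is absent, so OrvL is inactive.
Fe²⁺ is absent, so GorG is active.
cAMP is present, so PurP is active.
With repressor PurP bound, *fenJ* is not transcribed.
So FenJ is not produced.
Required activator FenJ is absent, so *irpR* is not transcribed.
So IrpR is not produced.
Xylulose is absent, so KosC is active.
ElnH is constitutively active in this strain.
No repressor is bound and KosC and ElnH are active, so *dulS* is transcribed.
So DulS is produced and active.
c-di-GMP is absent, so UlmW is active.
Itaconate is present, so OrvY is active.
With repressor OrvY bound, *kulM* is not transcribed.
So KulM is not produced.
Required activator KulM is absent, so *jovR* is not transcribed.
So JovR is not produced.
With repressor DulS bound, *nolG* is not transcribed.

OFF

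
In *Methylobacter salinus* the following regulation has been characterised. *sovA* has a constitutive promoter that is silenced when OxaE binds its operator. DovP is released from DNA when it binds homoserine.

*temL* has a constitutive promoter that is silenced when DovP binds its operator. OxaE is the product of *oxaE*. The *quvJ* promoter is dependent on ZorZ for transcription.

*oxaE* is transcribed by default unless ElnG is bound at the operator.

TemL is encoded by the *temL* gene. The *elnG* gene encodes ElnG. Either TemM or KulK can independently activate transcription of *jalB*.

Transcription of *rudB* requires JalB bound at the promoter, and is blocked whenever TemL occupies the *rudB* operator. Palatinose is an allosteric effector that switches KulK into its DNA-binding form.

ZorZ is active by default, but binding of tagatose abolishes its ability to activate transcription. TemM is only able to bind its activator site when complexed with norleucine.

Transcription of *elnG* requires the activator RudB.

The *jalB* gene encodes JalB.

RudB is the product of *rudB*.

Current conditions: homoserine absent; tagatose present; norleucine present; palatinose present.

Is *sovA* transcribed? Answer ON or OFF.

Norleucine is present, so TemM is active.
Palatinose is present, so KulK is active.
Activator TemM is present, so *jalB* is transcribed.
So JalB is produced and active.
Homoserine is absent, so DovP is active.
With repressor DovP bound, *temL* is not transcribed.
So TemL is not produced.
No repressor is bound and JalB is active, so *rudB* is transcribed.
So RudB is produced and active.
No repressor is bound and RudB is active, so *elnG* is transcribed.
So ElnG is produced and active.
With repressor ElnG bound, *oxaE* is not transcribed.
So OxaE is not produced.
With no repressor bound, *sovA* is transcribed.

ON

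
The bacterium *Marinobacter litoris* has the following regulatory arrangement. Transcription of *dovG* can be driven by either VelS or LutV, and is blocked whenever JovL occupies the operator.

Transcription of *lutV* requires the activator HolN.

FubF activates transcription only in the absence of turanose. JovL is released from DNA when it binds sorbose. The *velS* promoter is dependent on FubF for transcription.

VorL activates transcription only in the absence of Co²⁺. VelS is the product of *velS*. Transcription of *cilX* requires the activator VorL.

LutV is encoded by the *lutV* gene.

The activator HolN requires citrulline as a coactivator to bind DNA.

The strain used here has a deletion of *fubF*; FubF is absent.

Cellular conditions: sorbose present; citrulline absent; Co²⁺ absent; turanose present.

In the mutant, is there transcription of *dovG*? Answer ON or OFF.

OFF

Sorbose is present, so JovL is inactive.
FubF is non-functional in this strain, so it has no effect.
Required activator FubF is absent, so *velS* is not transcribed.
So VelS is not produced.
Citrulline is absent, so HolN is inactive.
Required activator HolN is absent, so *lutV* is not transcribed.
So LutV is not produced.
No activator is available at the *dovG* promoter, so *dovG* is not transcribed.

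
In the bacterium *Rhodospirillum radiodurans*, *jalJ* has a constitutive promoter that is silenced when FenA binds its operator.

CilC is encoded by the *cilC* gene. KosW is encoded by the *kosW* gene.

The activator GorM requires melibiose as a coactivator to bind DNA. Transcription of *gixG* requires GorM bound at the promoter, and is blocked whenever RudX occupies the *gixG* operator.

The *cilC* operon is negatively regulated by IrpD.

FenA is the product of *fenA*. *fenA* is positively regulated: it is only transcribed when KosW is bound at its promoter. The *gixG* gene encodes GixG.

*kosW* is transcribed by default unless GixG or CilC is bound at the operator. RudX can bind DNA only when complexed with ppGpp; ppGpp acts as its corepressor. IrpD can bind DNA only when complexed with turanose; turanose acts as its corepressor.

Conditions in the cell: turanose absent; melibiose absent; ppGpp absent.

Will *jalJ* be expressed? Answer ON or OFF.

Melibiose is absent, so GorM is inactive.
ppGpp is absent, so RudX is inactive.
Required activator GorM is absent, so *gixG* is not transcribed.
So GixG is not produced.
Turanose is absent, so IrpD is inactive.
With no repressor bound, *cilC* is transcribed.
So CilC is produced and active.
With repressor CilC bound, *kosW* is not transcribed.
So KosW is not produced.
Required activator KosW is absent, so *fenA* is not transcribed.
So FenA is not produced.
With no repressor bound, *jalJ* is transcribed.

ON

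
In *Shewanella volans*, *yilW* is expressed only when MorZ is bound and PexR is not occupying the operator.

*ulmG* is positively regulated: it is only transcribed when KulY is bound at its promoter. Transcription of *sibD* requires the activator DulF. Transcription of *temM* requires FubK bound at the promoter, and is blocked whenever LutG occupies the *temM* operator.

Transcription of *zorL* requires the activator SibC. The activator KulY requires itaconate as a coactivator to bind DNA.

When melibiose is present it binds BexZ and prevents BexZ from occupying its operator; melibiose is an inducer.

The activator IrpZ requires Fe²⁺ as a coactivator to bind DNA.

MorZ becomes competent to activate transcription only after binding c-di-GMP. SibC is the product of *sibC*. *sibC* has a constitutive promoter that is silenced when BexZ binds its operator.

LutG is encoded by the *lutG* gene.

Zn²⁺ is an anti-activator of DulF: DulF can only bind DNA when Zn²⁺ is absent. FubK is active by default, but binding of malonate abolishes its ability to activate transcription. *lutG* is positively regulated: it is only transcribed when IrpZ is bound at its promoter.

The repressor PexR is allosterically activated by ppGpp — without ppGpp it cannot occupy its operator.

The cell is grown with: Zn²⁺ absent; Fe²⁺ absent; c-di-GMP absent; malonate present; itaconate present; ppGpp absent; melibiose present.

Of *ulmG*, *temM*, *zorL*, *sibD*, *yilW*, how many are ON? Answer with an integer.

3

Itaconate is present, so KulY is active.
No repressor is bound and KulY is active, so *ulmG* is transcribed.
→ *ulmG* is ON.
Malonate is present, so FubK is inactive.
Fe²⁺ is absent, so IrpZ is inactive.
Required activator IrpZ is absent, so *lutG* is not transcribed.
So LutG is not produced.
Required activator FubK is absent, so *temM* is not transcribed.
→ *temM* is OFF.
Melibiose is present, so BexZ is inactive.
With no repressor bound, *sibC* is transcribed.
So SibC is produced and active.
No repressor is bound and SibC is active, so *zorL* is transcribed.
→ *zorL* is ON.
Zn²⁺ is absent, so DulF is active.
No repressor is bound and DulF is active, so *sibD* is transcribed.
→ *sibD* is ON.
ppGpp is absent, so PexR is inactive.
c-di-GMP is absent, so MorZ is inactive.
Required activator MorZ is absent, so *yilW* is not transcribed.
→ *yilW* is OFF.
3 of the 5 genes are transcribed.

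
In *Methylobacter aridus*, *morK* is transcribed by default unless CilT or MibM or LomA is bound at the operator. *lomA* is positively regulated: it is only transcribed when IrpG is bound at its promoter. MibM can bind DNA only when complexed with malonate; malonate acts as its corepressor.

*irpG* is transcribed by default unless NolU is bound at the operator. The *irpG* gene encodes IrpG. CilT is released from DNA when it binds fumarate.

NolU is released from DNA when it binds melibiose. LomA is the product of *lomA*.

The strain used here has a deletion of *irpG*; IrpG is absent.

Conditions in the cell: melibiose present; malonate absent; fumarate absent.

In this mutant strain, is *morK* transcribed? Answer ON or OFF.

Fumarate is absent, so CilT is active.
Malonate is absent, so MibM is inactive.
IrpG is non-functional in this strain, so it has no effect.
Required activator IrpG is absent, so *lomA* is not transcribed.
So LomA is not produced.
With repressor CilT bound, *morK* is not transcribed.

OFF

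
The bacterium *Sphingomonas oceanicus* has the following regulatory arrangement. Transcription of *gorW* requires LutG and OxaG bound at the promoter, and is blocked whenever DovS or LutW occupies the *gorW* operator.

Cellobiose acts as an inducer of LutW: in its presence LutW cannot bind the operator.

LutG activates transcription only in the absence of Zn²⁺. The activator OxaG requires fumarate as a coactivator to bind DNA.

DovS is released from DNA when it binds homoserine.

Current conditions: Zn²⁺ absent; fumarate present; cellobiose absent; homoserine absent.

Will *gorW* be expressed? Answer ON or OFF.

OFF

Homoserine is absent, so DovS is active.
Zn²⁺ is absent, so LutG is active.
Fumarate is present, so OxaG is active.
Cellobiose is absent, so LutW is active.
With repressor DovS bound, *gorW* is not transcribed.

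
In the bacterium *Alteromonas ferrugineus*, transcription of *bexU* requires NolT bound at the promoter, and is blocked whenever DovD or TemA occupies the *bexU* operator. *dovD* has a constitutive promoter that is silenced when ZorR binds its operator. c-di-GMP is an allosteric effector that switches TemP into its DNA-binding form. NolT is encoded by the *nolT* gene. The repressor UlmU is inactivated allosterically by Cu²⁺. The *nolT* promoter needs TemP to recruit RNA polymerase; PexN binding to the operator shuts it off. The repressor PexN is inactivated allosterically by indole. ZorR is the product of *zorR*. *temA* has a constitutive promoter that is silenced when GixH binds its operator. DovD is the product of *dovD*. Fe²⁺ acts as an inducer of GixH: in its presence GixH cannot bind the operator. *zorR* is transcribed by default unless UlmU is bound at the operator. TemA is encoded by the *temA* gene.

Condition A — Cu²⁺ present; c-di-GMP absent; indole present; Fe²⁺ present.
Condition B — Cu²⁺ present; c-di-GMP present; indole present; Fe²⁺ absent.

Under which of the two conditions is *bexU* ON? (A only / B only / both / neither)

Condition A:
Cu²⁺ is present, so UlmU is inactive.
With no repressor bound, *zorR* is transcribed.
So ZorR is produced and active.
With repressor ZorR bound, *dovD* is not transcribed.
So DovD is not produced.
c-di-GMP is absent, so TemP is inactive.
Indole is present, so PexN is inactive.
Required activator TemP is absent, so *nolT* is not transcribed.
So NolT is not produced.
Fe²⁺ is present, so GixH is inactive.
With no repressor bound, *temA* is transcribed.
So TemA is produced and active.
With repressor TemA bound, *bexU* is not transcribed.
→ *bexU* is OFF in A.
Condition B:
Cu²⁺ is present, so UlmU is inactive.
With no repressor bound, *zorR* is transcribed.
So ZorR is produced and active.
With repressor ZorR bound, *dovD* is not transcribed.
So DovD is not produced.
c-di-GMP is present, so TemP is active.
Indole is present, so PexN is inactive.
No repressor is bound and TemP is active, so *nolT* is transcribed.
So NolT is produced and active.
Fe²⁺ is absent, so GixH is active.
With repressor GixH bound, *temA* is not transcribed.
So TemA is not produced.
No repressor is bound and NolT is active, so *bexU* is transcribed.
→ *bexU* is ON in B.

B only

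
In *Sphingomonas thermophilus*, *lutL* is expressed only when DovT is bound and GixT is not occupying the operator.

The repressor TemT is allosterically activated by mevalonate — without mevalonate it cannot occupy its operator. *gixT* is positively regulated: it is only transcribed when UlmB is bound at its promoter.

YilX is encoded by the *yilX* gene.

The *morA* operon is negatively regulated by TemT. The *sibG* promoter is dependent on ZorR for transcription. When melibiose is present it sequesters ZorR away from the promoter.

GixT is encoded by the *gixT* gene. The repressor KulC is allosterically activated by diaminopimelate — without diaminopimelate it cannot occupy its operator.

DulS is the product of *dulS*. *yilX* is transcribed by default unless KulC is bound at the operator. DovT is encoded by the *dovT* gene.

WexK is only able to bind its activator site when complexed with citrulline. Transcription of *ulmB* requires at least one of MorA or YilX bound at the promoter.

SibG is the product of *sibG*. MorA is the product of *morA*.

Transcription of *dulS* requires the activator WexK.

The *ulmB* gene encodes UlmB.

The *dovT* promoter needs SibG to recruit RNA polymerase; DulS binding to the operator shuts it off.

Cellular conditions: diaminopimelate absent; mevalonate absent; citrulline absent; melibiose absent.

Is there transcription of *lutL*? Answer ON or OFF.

Citrulline is absent, so WexK is inactive.
Required activator WexK is absent, so *dulS* is not transcribed.
So DulS is not produced.
Melibiose is absent, so ZorR is active.
No repressor is bound and ZorR is active, so *sibG* is transcribed.
So SibG is produced and active.
No repressor is bound and SibG is active, so *dovT* is transcribed.
So DovT is produced and active.
Mevalonate is absent, so TemT is inactive.
With no repressor bound, *morA* is transcribed.
So MorA is produced and active.
Diaminopimelate is absent, so KulC is inactive.
With no repressor bound, *yilX* is transcribed.
So YilX is produced and active.
Activator MorA is present, so *ulmB* is transcribed.
So UlmB is produced and active.
No repressor is bound and UlmB is active, so *gixT* is transcribed.
So GixT is produced and active.
With repressor GixT bound, *lutL* is not transcribed.

OFF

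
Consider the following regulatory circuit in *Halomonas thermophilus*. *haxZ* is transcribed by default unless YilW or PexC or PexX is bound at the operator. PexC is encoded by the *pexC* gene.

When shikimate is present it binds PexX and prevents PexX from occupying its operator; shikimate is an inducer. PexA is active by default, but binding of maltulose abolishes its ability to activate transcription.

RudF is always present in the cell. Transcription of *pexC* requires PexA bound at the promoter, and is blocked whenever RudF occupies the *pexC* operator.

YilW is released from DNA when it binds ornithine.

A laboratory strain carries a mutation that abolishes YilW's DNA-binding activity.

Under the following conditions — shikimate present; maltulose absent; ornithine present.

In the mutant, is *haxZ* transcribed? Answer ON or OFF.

ON

YilW is non-functional in this strain, so it has no effect.
Maltulose is absent, so PexA is active.
RudF is produced constitutively and is active.
With repressor RudF bound, *pexC* is not transcribed.
So PexC is not produced.
Shikimate is present, so PexX is inactive.
With no repressor bound, *haxZ* is transcribed.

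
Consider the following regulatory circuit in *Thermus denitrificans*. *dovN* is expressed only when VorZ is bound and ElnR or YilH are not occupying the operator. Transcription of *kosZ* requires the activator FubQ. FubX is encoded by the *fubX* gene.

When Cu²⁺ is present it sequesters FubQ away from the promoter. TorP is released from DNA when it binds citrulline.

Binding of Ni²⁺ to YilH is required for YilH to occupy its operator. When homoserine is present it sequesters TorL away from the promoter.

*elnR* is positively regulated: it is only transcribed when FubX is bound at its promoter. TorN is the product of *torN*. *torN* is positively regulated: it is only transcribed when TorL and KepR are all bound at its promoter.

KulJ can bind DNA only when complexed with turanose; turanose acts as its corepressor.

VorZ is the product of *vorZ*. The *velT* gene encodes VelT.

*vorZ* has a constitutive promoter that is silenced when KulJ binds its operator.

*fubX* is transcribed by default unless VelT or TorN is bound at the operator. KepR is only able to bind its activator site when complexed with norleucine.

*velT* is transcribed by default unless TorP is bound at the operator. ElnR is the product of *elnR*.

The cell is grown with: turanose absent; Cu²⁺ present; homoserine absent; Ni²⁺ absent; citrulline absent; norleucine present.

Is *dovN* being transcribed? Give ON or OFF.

Citrulline is absent, so TorP is active.
With repressor TorP bound, *velT* is not transcribed.
So VelT is not produced.
Homoserine is absent, so TorL is active.
Norleucine is present, so KepR is active.
No repressor is bound and TorL and KepR are active, so *torN* is transcribed.
So TorN is produced and active.
With repressor TorN bound, *fubX* is not transcribed.
So FubX is not produced.
Required activator FubX is absent, so *elnR* is not transcribed.
So ElnR is not produced.
Turanose is absent, so KulJ is inactive.
With no repressor bound, *vorZ* is transcribed.
So VorZ is produced and active.
Ni²⁺ is absent, so YilH is inactive.
No repressor is bound and VorZ is active, so *dovN* is transcribed.

ON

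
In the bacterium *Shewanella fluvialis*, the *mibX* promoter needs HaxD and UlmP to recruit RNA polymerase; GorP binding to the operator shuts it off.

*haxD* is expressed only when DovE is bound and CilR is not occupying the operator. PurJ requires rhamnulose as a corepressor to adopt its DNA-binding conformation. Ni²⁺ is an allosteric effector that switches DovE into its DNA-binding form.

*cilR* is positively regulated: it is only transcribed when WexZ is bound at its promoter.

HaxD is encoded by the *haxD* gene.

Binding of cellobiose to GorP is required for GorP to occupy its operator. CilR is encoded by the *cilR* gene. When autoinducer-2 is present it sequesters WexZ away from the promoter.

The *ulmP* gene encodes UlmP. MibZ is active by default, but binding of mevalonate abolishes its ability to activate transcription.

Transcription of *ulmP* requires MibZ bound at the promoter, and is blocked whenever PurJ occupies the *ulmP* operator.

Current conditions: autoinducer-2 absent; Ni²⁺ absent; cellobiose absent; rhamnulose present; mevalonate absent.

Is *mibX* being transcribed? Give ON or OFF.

Autoinducer-2 is absent, so WexZ is active.
No repressor is bound and WexZ is active, so *cilR* is transcribed.
So CilR is produced and active.
Ni²⁺ is absent, so DovE is inactive.
With repressor CilR bound, *haxD* is not transcribed.
So HaxD is not produced.
Cellobiose is absent, so GorP is inactive.
Rhamnulose is present, so PurJ is active.
Mevalonate is absent, so MibZ is active.
With repressor PurJ bound, *ulmP* is not transcribed.
So UlmP is not produced.
Required activator HaxD is absent, so *mibX* is not transcribed.

OFF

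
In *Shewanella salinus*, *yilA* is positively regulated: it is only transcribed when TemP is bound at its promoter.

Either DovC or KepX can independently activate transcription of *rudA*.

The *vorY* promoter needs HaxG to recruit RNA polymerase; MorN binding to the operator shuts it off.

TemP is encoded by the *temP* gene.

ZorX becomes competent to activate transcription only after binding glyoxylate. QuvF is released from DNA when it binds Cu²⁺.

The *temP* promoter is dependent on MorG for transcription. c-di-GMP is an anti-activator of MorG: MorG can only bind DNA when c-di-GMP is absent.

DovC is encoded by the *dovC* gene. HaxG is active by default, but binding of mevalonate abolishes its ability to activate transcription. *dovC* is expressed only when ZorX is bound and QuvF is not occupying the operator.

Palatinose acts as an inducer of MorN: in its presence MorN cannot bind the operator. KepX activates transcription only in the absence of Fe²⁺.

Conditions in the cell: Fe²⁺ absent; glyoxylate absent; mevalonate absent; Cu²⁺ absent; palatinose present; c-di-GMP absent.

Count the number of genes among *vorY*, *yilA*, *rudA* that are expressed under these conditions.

Mevalonate is absent, so HaxG is active.
Palatinose is present, so MorN is inactive.
No repressor is bound and HaxG is active, so *vorY* is transcribed.
→ *vorY* is ON.
c-di-GMP is absent, so MorG is active.
No repressor is bound and MorG is active, so *temP* is transcribed.
So TemP is produced and active.
No repressor is bound and TemP is active, so *yilA* is transcribed.
→ *yilA* is ON.
Glyoxylate is absent, so ZorX is inactive.
Cu²⁺ is absent, so QuvF is active.
With repressor QuvF bound, *dovC* is not transcribed.
So DovC is not produced.
Fe²⁺ is absent, so KepX is active.
Activator KepX is present, so *rudA* is transcribed.
→ *rudA* is ON.
3 of the 3 genes are transcribed.

3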